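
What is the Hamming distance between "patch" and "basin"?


Comparing character by character (same length = 5):
  Pos 0: 'p' vs 'b' !=
  Pos 1: 'a' vs 'a' =
  Pos 2: 't' vs 's' !=
  Pos 3: 'c' vs 'i' !=
  Pos 4: 'h' vs 'n' !=
Hamming distance = 4


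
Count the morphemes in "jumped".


Word: "jumped"
Morphemes: jump / -ed
Each morpheme carries meaning
= 2 morphemes


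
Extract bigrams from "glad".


Word: "glad" (length 4)
Number of bigrams = 4 - 2 + 1 = 3
  Position 0: "gl"
  Position 1: "la"
  Position 2: "ad"
Bigrams = "gl", "la", "ad"


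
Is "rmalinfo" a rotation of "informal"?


Word: "informal", Candidate: "rmalinfo"
Method: check if candidate is substring of word+word
"informalinformal" contains "rmalinfo"? Yes
Is rotation = Yes


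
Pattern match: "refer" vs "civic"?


Pattern of "refer": [0, 1, 2, 1, 0]
Pattern of "civic": [0, 1, 2, 1, 0]
Patterns match
Same pattern = Yes


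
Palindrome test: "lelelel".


Word: "lelelel"
Reversed: "lelelel"
Forward == Backward? lelelel == lelelel
Palindrome = Yes


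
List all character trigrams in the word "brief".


Word: "brief" (length 5)
Number of trigrams = 5 - 3 + 1 = 3
  Position 0: "bri"
  Position 1: "rie"
  Position 2: "ief"
Trigrams = "bri", "rie", "ief"


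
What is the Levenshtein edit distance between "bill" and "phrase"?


Word 1: "bill" (length 4)
Word 2: "phrase" (length 6)
One optimal edit sequence (insert/delete/substitute each cost 1):
  1. insert 'p'  (+1)
  2. insert 'h'  (+1)
  3. substitute 'b' -> 'r'  (+1)
  4. substitute 'i' -> 'a'  (+1)
  5. substitute 'l' -> 's'  (+1)
  6. substitute 'l' -> 'e'  (+1)
Total edit operations: 6
Edit distance = 6


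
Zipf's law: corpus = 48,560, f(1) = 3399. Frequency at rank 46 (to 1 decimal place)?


Zipf's law: f(r) = f(1) / r
f(1) = 3399
f(46) = 3399 / 46
= 73.9 occurrences


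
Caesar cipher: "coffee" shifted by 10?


Word: "coffee"
Shift: 10
Each letter → (letter + shift) mod 26:
  'c' (2) + 10 = 12 → 'm'
  'o' (14) + 10 = 24 → 'y'
  'f' (5) + 10 = 15 → 'p'
  'f' (5) + 10 = 15 → 'p'
  'e' (4) + 10 = 14 → 'o'
  'e' (4) + 10 = 14 → 'o'
Result = "myppoo"


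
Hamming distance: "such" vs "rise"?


Comparing character by character (same length = 4):
  Pos 0: 's' vs 'r' !=
  Pos 1: 'u' vs 'i' !=
  Pos 2: 'c' vs 's' !=
  Pos 3: 'h' vs 'e' !=
Hamming distance = 4


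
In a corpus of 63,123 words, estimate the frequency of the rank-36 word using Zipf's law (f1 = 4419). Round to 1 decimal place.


Zipf's law: f(r) = f(1) / r
f(1) = 4419
f(36) = 4419 / 36
= 122.8 occurrences


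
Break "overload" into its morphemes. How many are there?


Word: "overload"
Morphemes: over- / load
Each morpheme carries meaning
= 2 morphemes


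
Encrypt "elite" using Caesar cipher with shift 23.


Word: "elite"
Shift: 23
Each letter → (letter + shift) mod 26:
  'e' (4) + 23 = 1 → 'b'
  'l' (11) + 23 = 8 → 'i'
  'i' (8) + 23 = 5 → 'f'
  't' (19) + 23 = 16 → 'q'
  'e' (4) + 23 = 1 → 'b'
Result = "bifqb"


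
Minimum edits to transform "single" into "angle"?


Word 1: "single" (length 6)
Word 2: "angle" (length 5)
One optimal edit sequence (insert/delete/substitute each cost 1):
  1. delete 's'  (+1)
  2. substitute 'i' -> 'a'  (+1)
  3. keep 'n'
  4. keep 'g'
  5. keep 'l'
  6. keep 'e'
Total edit operations: 2
Edit distance = 2


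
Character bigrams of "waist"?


Word: "waist" (length 5)
Number of bigrams = 5 - 2 + 1 = 4
  Position 0: "wa"
  Position 1: "ai"
  Position 2: "is"
  Position 3: "st"
Bigrams = "wa", "ai", "is", "st"


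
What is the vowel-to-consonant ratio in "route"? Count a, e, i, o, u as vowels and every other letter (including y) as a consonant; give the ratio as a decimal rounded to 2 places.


Word: "route"
Vowels (a,e,i,o,u): 3
Consonants: 2
Ratio = 3/2
= 1.50


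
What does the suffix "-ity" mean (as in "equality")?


Suffix: -ity
As in: equality -> equal + -ity
Meaning = quality of


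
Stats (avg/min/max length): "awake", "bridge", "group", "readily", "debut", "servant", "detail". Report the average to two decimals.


Lengths: "awake"=5, "bridge"=6, "group"=5, "readily"=7, "debut"=5, "servant"=7, "detail"=6
Sum = 41, Count = 7
Average = 41/7 = 5.86
= avg=5.86, min=5, max=7


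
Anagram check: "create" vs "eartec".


Word 1: "create" → sorted: aceert
Word 2: "eartec" → sorted: aceert
Same letters? aceert == aceert
Anagram = Yes


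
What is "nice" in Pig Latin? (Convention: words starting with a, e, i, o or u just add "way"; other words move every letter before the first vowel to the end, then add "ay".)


Word: "nice"
Starts with consonant(s) → move to end, add 'ay'
Consonant cluster: "n"
Pig Latin = "icenay"


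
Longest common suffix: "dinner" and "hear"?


Word 1: "dinner"
Word 2: "hear"
Comparing from end:
  Pos -1: 'r' == 'r'
  Pos -2: 'e' != 'a' (stop)
LCS = "r" (length 1)


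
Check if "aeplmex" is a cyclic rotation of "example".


Word: "example", Candidate: "aeplmex"
Method: check if candidate is substring of word+word
"exampleexample" contains "aeplmex"? No
Is rotation = No


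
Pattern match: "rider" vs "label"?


Pattern of "rider": [0, 1, 2, 3, 0]
Pattern of "label": [0, 1, 2, 3, 0]
Patterns match
Same pattern = Yes


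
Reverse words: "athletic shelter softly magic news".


Original: "athletic shelter softly magic news"
Words (1..n): athletic | shelter | softly | magic | news
Reversed (n..1): news | magic | softly | shelter | athletic
Result = "news magic softly shelter athletic"


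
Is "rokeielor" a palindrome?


Word: "rokeielor"
Reversed: "roleiekor"
Forward == Backward? rokeielor != roleiekor
Palindrome = No


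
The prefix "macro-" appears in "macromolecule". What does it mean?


Prefix: macro-
Example: macromolecule (macro- + molecule)
Meaning = large


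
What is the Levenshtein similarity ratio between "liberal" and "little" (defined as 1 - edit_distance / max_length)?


Word 1: "liberal" (length 7)
Word 2: "little" (length 6)
One optimal edit sequence:
  1. keep 'l'
  2. keep 'i'
  3. delete 'b'  (+1)
  4. substitute 'e' -> 't'  (+1)
  5. substitute 'r' -> 't'  (+1)
  6. substitute 'a' -> 'l'  (+1)
  7. substitute 'l' -> 'e'  (+1)
Edit distance = 5
Max length = max(7, 6) = 7
Similarity = 1 - 5/7
= 0.2857


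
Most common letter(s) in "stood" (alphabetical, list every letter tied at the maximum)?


Word: "stood"
Letter counts:
  'd': 1
  'o': 2
  's': 1
  't': 1
Maximum count = 2
Most frequent = 'o' (2 times each)


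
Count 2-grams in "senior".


Word: "senior" (length 6)
Number of 2-grams = length - 2 + 1 = 6 - 2 + 1
= 5


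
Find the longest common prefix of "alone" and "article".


Word 1: "alone"
Word 2: "article"
Comparing from start:
  Pos 0: 'a' == 'a'
  Pos 1: 'l' != 'r' (stop)
LCP = "a" (length 1)


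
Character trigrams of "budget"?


Word: "budget" (length 6)
Number of trigrams = 6 - 3 + 1 = 4
  Position 0: "bud"
  Position 1: "udg"
  Position 2: "dge"
  Position 3: "get"
Trigrams = "bud", "udg", "dge", "get"


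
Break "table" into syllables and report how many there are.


Word: "table"
Syllable breakdown: ta-ble
Counting: 2 parts
= 2 syllables


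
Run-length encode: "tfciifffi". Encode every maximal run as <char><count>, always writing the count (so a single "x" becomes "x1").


String: "tfciifffi"
Scanning for consecutive runs:
  't' x 1
  'f' x 1
  'c' x 1
  'i' x 2
  'f' x 3
  'i' x 1
RLE = "t1f1c1i2f3i1"


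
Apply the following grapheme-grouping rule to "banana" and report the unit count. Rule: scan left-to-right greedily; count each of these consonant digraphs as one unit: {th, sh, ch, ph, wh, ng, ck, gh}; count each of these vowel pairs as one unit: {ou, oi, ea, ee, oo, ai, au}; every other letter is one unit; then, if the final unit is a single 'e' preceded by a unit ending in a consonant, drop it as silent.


Word: "banana" (6 letters)
Left-to-right scan:
  [1] 'b' (letter)
  [2] 'a' (letter)
  [3] 'n' (letter)
  [4] 'a' (letter)
  [5] 'n' (letter)
  [6] 'a' (letter)
Units from scan: 6
Sound units = 6 units


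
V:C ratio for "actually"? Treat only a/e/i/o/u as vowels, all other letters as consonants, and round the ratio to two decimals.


Word: "actually"
Vowels (a,e,i,o,u): 3
Consonants: 5
Ratio = 3/5
= 0.60


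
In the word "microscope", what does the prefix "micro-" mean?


Prefix: micro-
As in: microscope -> micro- + scope
Meaning = small


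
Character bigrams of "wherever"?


Word: "wherever" (length 8)
Number of bigrams = 8 - 2 + 1 = 7
  Position 0: "wh"
  Position 1: "he"
  Position 2: "er"
  Position 3: "re"
  Position 4: "ev"
  Position 5: "ve"
  Position 6: "er"
Bigrams = "wh", "he", "er", "re", "ev", "ve", "er"


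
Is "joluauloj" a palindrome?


Word: "joluauloj"
Reversed: "joluauloj"
Forward == Backward? joluauloj == joluauloj
Palindrome = Yes


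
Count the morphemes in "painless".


Word: "painless"
Morphemes: pain | -less
Each morpheme carries meaning
= 2 morphemes


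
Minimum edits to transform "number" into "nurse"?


Word 1: "number" (length 6)
Word 2: "nurse" (length 5)
One optimal edit sequence (insert/delete/substitute each cost 1):
  1. keep 'n'
  2. keep 'u'
  3. substitute 'm' -> 'r'  (+1)
  4. substitute 'b' -> 's'  (+1)
  5. keep 'e'
  6. delete 'r'  (+1)
Total edit operations: 3
Edit distance = 3


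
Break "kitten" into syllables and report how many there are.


Word: "kitten"
Syllable breakdown: kit / ten
Counting: 2 parts
= 2 syllables


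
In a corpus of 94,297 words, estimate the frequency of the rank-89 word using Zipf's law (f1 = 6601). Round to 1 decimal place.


Zipf's law: f(r) = f(1) / r
f(1) = 6601
f(89) = 6601 / 89
= 74.2 occurrences


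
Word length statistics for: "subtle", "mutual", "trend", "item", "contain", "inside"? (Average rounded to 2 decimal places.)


Lengths: "subtle"=6, "mutual"=6, "trend"=5, "item"=4, "contain"=7, "inside"=6
Sum = 34, Count = 6
Average = 34/6 = 5.67
= avg=5.67, min=4, max=7


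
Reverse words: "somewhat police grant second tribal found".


Original: "somewhat police grant second tribal found"
Words (1..n): somewhat | police | grant | second | tribal | found
Reversed (n..1): found | tribal | second | grant | police | somewhat
Result = "found tribal second grant police somewhat"


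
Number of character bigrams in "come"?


Word: "come" (length 4)
Number of 2-grams = length - 2 + 1 = 4 - 2 + 1
= 3


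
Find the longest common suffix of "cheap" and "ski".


Word 1: "cheap"
Word 2: "ski"
Comparing from end:
  Pos -1: 'p' != 'i' (stop)
LCS = "" (length 0)


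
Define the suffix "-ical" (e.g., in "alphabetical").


Suffix: -ical
As in: alphabetical -> alphabet + -ical
Meaning = relating to


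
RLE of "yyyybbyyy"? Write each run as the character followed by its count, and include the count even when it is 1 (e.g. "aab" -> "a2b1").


String: "yyyybbyyy"
Scanning for consecutive runs:
  'y' x 4
  'b' x 2
  'y' x 3
RLE = "y4b2y3"


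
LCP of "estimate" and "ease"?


Word 1: "estimate"
Word 2: "ease"
Comparing from start:
  Pos 0: 'e' == 'e'
  Pos 1: 's' != 'a' (stop)
LCP = "e" (length 1)


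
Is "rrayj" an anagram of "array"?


Word 1: "array" → sorted: aarry
Word 2: "rrayj" → sorted: ajrry
Same letters? aarry != ajrry
Anagram = No


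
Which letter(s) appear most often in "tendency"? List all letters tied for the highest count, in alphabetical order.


Word: "tendency"
Letter counts:
  'c': 1
  'd': 1
  'e': 2
  'n': 2
  't': 1
  'y': 1
Maximum count = 2
Most frequent = 'e', 'n' (2 times each)


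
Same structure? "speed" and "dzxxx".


Pattern of "speed": [0, 1, 2, 2, 3]
Pattern of "dzxxx": [0, 1, 2, 2, 2]
Patterns do not match
Same pattern = No


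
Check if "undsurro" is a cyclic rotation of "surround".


Word: "surround", Candidate: "undsurro"
Method: check if candidate is substring of word+word
"surroundsurround" contains "undsurro"? Yes
Is rotation = Yes


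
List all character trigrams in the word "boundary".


Word: "boundary" (length 8)
Number of trigrams = 8 - 3 + 1 = 6
  Position 0: "bou"
  Position 1: "oun"
  Position 2: "und"
  Position 3: "nda"
  Position 4: "dar"
  Position 5: "ary"
Trigrams = "bou", "oun", "und", "nda", "dar", "ary"


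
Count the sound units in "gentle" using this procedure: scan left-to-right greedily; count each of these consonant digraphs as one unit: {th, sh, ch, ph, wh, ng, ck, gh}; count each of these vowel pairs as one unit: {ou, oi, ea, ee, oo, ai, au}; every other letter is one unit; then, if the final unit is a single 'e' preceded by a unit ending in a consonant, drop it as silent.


Word: "gentle" (6 letters)
Left-to-right scan:
  (1) 'g' (letter)
  (2) 'e' (letter)
  (3) 'n' (letter)
  (4) 't' (letter)
  (5) 'l' (letter)
  (6) 'e' (letter)
Units from scan: 6
Final unit is 'e' after a consonant -> drop as silent (-1)
Sound units = 5 units


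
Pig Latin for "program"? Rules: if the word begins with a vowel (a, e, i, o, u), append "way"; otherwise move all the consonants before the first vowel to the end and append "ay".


Word: "program"
Starts with consonant(s) → move to end, add 'ay'
Consonant cluster: "pr"
Pig Latin = "ogrampray"


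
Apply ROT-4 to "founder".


Word: "founder"
Shift: 4
Each letter → (letter + shift) mod 26:
  'f' (5) + 4 = 9 → 'j'
  'o' (14) + 4 = 18 → 's'
  'u' (20) + 4 = 24 → 'y'
  'n' (13) + 4 = 17 → 'r'
  'd' (3) + 4 = 7 → 'h'
  'e' (4) + 4 = 8 → 'i'
  'r' (17) + 4 = 21 → 'v'
Result = "jsyrhiv"


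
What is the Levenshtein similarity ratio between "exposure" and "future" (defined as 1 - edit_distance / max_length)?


Word 1: "exposure" (length 8)
Word 2: "future" (length 6)
One optimal edit sequence:
  1. delete 'e'  (+1)
  2. delete 'x'  (+1)
  3. substitute 'p' -> 'f'  (+1)
  4. substitute 'o' -> 'u'  (+1)
  5. substitute 's' -> 't'  (+1)
  6. keep 'u'
  7. keep 'r'
  8. keep 'e'
Edit distance = 5
Max length = max(8, 6) = 8
Similarity = 1 - 5/8
= 0.3750


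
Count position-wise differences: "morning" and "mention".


Comparing character by character (same length = 7):
  Pos 0: 'm' vs 'm' =
  Pos 1: 'o' vs 'e' !=
  Pos 2: 'r' vs 'n' !=
  Pos 3: 'n' vs 't' !=
  Pos 4: 'i' vs 'i' =
  Pos 5: 'n' vs 'o' !=
  Pos 6: 'g' vs 'n' !=
Hamming distance = 5


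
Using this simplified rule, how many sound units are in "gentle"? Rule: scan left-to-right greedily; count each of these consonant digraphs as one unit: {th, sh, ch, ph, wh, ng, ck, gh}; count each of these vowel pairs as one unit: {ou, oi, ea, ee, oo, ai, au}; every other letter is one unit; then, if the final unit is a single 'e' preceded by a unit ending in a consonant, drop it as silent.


Word: "gentle" (6 letters)
Left-to-right scan:
  1. 'g' (letter)
  2. 'e' (letter)
  3. 'n' (letter)
  4. 't' (letter)
  5. 'l' (letter)
  6. 'e' (letter)
Units from scan: 6
Final unit is 'e' after a consonant -> drop as silent (-1)
Sound units = 5 units


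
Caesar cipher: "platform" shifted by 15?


Word: "platform"
Shift: 15
Each letter → (letter + shift) mod 26:
  'p' (15) + 15 = 4 → 'e'
  'l' (11) + 15 = 0 → 'a'
  'a' (0) + 15 = 15 → 'p'
  't' (19) + 15 = 8 → 'i'
  'f' (5) + 15 = 20 → 'u'
  'o' (14) + 15 = 3 → 'd'
  'r' (17) + 15 = 6 → 'g'
  'm' (12) + 15 = 1 → 'b'
Result = "eapiudgb"


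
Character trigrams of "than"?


Word: "than" (length 4)
Number of trigrams = 4 - 3 + 1 = 2
  Position 0: "tha"
  Position 1: "han"
Trigrams = "tha", "han"


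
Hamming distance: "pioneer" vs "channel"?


Comparing character by character (same length = 7):
  Pos 0: 'p' vs 'c' !=
  Pos 1: 'i' vs 'h' !=
  Pos 2: 'o' vs 'a' !=
  Pos 3: 'n' vs 'n' =
  Pos 4: 'e' vs 'n' !=
  Pos 5: 'e' vs 'e' =
  Pos 6: 'r' vs 'l' !=
Hamming distance = 5


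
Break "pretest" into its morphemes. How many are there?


Word: "pretest"
Morphemes: pre- / test
Each morpheme carries meaning
= 2 morphemes


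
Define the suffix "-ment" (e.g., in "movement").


Suffix: -ment
Example: movement (move + -ment)
Meaning = result of action


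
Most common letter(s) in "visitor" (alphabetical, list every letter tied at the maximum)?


Word: "visitor"
Letter counts:
  'i': 2
  'o': 1
  'r': 1
  's': 1
  't': 1
  'v': 1
Maximum count = 2
Most frequent = 'i' (2 times each)


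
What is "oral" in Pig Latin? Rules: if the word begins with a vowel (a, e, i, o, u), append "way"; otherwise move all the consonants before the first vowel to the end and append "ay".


Word: "oral"
Starts with vowel → add 'way'
Pig Latin = "oralway"


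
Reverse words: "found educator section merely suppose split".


Original: "found educator section merely suppose split"
Words (1..n): found | educator | section | merely | suppose | split
Reversed (n..1): split | suppose | merely | section | educator | found
Result = "split suppose merely section educator found"


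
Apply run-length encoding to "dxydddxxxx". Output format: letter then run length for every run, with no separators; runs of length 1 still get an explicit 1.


String: "dxydddxxxx"
Scanning for consecutive runs:
  'd' x 1
  'x' x 1
  'y' x 1
  'd' x 3
  'x' x 4
RLE = "d1x1y1d3x4"


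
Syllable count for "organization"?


Word: "organization"
Syllable breakdown: or / gan / i / za / tion
Counting: 5 parts
= 5 syllables


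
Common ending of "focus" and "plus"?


Word 1: "focus"
Word 2: "plus"
Comparing from end:
  Pos -1: 's' == 's'
  Pos -2: 'u' == 'u'
  Pos -3: 'c' != 'l' (stop)
LCS = "us" (length 2)


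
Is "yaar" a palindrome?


Word: "yaar"
Reversed: "raay"
Forward == Backward? yaar != raay
Palindrome = No


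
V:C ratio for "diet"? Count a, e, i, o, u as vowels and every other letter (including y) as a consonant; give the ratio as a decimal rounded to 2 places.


Word: "diet"
Vowels (a,e,i,o,u): 2
Consonants: 2
Ratio = 2/2
= 1.00


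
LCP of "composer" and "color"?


Word 1: "composer"
Word 2: "color"
Comparing from start:
  Pos 0: 'c' == 'c'
  Pos 1: 'o' == 'o'
  Pos 2: 'm' != 'l' (stop)
LCP = "co" (length 2)


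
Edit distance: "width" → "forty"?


Word 1: "width" (length 5)
Word 2: "forty" (length 5)
One optimal edit sequence (insert/delete/substitute each cost 1):
  1. substitute 'w' -> 'f'  (+1)
  2. substitute 'i' -> 'o'  (+1)
  3. substitute 'd' -> 'r'  (+1)
  4. keep 't'
  5. substitute 'h' -> 'y'  (+1)
Total edit operations: 4
Edit distance = 4


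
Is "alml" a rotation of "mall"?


Word: "mall", Candidate: "alml"
Method: check if candidate is substring of word+word
"mallmall" contains "alml"? No
Is rotation = No


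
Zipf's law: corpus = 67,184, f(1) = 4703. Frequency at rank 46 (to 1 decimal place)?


Zipf's law: f(r) = f(1) / r
f(1) = 4703
f(46) = 4703 / 46
= 102.2 occurrences


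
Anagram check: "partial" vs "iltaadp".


Word 1: "partial" → sorted: aailprt
Word 2: "iltaadp" → sorted: aadilpt
Same letters? aailprt != aadilpt
Anagram = No


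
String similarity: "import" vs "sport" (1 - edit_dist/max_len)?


Word 1: "import" (length 6)
Word 2: "sport" (length 5)
One optimal edit sequence:
  1. delete 'i'  (+1)
  2. substitute 'm' -> 's'  (+1)
  3. keep 'p'
  4. keep 'o'
  5. keep 'r'
  6. keep 't'
Edit distance = 2
Max length = max(6, 5) = 6
Similarity = 1 - 2/6
= 0.6667


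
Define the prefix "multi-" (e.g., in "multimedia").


Prefix: multi-
Example: multimedia (multi- + media)
Meaning = many


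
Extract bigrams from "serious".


Word: "serious" (length 7)
Number of bigrams = 7 - 2 + 1 = 6
  Position 0: "se"
  Position 1: "er"
  Position 2: "ri"
  Position 3: "io"
  Position 4: "ou"
  Position 5: "us"
Bigrams = "se", "er", "ri", "io", "ou", "us"


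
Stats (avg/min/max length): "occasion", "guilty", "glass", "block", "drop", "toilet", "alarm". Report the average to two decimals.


Lengths: "occasion"=8, "guilty"=6, "glass"=5, "block"=5, "drop"=4, "toilet"=6, "alarm"=5
Sum = 39, Count = 7
Average = 39/7 = 5.57
= avg=5.57, min=4, max=8


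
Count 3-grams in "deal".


Word: "deal" (length 4)
Number of 3-grams = length - 3 + 1 = 4 - 3 + 1
= 2


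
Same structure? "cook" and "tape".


Pattern of "cook": [0, 1, 1, 2]
Pattern of "tape": [0, 1, 2, 3]
Patterns do not match
Same pattern = No


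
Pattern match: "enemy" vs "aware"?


Pattern of "enemy": [0, 1, 0, 2, 3]
Pattern of "aware": [0, 1, 0, 2, 3]
Patterns match
Same pattern = Yes


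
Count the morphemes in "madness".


Word: "madness"
Morphemes: mad | -ness
Each morpheme carries meaning
= 2 morphemes


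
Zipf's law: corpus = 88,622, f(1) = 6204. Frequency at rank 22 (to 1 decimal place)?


Zipf's law: f(r) = f(1) / r
f(1) = 6204
f(22) = 6204 / 22
= 282.0 occurrences


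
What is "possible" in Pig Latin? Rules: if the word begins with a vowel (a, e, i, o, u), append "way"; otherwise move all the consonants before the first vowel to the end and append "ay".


Word: "possible"
Starts with consonant(s) → move to end, add 'ay'
Consonant cluster: "p"
Pig Latin = "ossiblepay"


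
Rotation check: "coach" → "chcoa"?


Word: "coach", Candidate: "chcoa"
Method: check if candidate is substring of word+word
"coachcoach" contains "chcoa"? Yes
Is rotation = Yes


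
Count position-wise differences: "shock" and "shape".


Comparing character by character (same length = 5):
  Pos 0: 's' vs 's' =
  Pos 1: 'h' vs 'h' =
  Pos 2: 'o' vs 'a' !=
  Pos 3: 'c' vs 'p' !=
  Pos 4: 'k' vs 'e' !=
Hamming distance = 3


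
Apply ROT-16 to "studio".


Word: "studio"
Shift: 16
Each letter → (letter + shift) mod 26:
  's' (18) + 16 = 8 → 'i'
  't' (19) + 16 = 9 → 'j'
  'u' (20) + 16 = 10 → 'k'
  'd' (3) + 16 = 19 → 't'
  'i' (8) + 16 = 24 → 'y'
  'o' (14) + 16 = 4 → 'e'
Result = "ijktye"


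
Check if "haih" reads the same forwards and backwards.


Word: "haih"
Reversed: "hiah"
Forward == Backward? haih != hiah
Palindrome = No


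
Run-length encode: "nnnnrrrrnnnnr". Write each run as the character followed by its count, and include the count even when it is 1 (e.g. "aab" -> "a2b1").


String: "nnnnrrrrnnnnr"
Scanning for consecutive runs:
  'n' x 4
  'r' x 4
  'n' x 4
  'r' x 1
RLE = "n4r4n4r1"


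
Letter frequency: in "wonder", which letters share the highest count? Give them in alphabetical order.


Word: "wonder"
Letter counts:
  'd': 1
  'e': 1
  'n': 1
  'o': 1
  'r': 1
  'w': 1
Maximum count = 1
Most frequent = 'd', 'e', 'n', 'o', 'r', 'w' (1 time each)


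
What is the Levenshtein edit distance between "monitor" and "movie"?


Word 1: "monitor" (length 7)
Word 2: "movie" (length 5)
One optimal edit sequence (insert/delete/substitute each cost 1):
  1. keep 'm'
  2. keep 'o'
  3. substitute 'n' -> 'v'  (+1)
  4. keep 'i'
  5. delete 't'  (+1)
  6. delete 'o'  (+1)
  7. substitute 'r' -> 'e'  (+1)
Total edit operations: 4
Edit distance = 4


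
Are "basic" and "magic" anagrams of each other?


Word 1: "basic" → sorted: abcis
Word 2: "magic" → sorted: acgim
Same letters? abcis != acgim
Anagram = No


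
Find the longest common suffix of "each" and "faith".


Word 1: "each"
Word 2: "faith"
Comparing from end:
  Pos -1: 'h' == 'h'
  Pos -2: 'c' != 't' (stop)
LCS = "h" (length 1)


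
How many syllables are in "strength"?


Word: "strength"
Syllable breakdown: strength
Counting: 1 part
= 1 syllable


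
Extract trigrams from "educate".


Word: "educate" (length 7)
Number of trigrams = 7 - 3 + 1 = 5
  Position 0: "edu"
  Position 1: "duc"
  Position 2: "uca"
  Position 3: "cat"
  Position 4: "ate"
Trigrams = "edu", "duc", "uca", "cat", "ate"


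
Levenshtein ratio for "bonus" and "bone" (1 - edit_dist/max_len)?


Word 1: "bonus" (length 5)
Word 2: "bone" (length 4)
One optimal edit sequence:
  1. keep 'b'
  2. keep 'o'
  3. keep 'n'
  4. delete 'u'  (+1)
  5. substitute 's' -> 'e'  (+1)
Edit distance = 2
Max length = max(5, 4) = 5
Similarity = 1 - 2/5
= 0.6000


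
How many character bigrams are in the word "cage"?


Word: "cage" (length 4)
Number of 2-grams = length - 2 + 1 = 4 - 2 + 1
= 3


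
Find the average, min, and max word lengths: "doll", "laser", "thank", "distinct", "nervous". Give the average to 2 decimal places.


Lengths: "doll"=4, "laser"=5, "thank"=5, "distinct"=8, "nervous"=7
Sum = 29, Count = 5
Average = 29/5 = 5.80
= avg=5.80, min=4, max=8


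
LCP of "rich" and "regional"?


Word 1: "rich"
Word 2: "regional"
Comparing from start:
  Pos 0: 'r' == 'r'
  Pos 1: 'i' != 'e' (stop)
LCP = "r" (length 1)


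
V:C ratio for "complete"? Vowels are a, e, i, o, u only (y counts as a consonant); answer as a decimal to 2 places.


Word: "complete"
Vowels (a,e,i,o,u): 3
Consonants: 5
Ratio = 3/5
= 0.60


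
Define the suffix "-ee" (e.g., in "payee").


Suffix: -ee
Example: payee = pay + -ee
Meaning = one who receives


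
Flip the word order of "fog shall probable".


Original: "fog shall probable"
Words (1..n): fog | shall | probable
Reversed (n..1): probable | shall | fog
Result = "probable shall fog"


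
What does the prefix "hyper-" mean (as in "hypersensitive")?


Prefix: hyper-
Example: hypersensitive = hyper- + sensitive
Meaning = over / excessive


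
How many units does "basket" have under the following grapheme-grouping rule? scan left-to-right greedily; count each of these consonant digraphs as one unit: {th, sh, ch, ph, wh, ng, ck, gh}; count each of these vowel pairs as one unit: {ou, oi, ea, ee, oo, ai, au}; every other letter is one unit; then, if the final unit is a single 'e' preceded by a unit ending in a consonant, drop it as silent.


Word: "basket" (6 letters)
Left-to-right scan:
  1. 'b' (letter)
  2. 'a' (letter)
  3. 's' (letter)
  4. 'k' (letter)
  5. 'e' (letter)
  6. 't' (letter)
Units from scan: 6
Sound units = 6 units


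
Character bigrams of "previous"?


Word: "previous" (length 8)
Number of bigrams = 8 - 2 + 1 = 7
  Position 0: "pr"
  Position 1: "re"
  Position 2: "ev"
  Position 3: "vi"
  Position 4: "io"
  Position 5: "ou"
  Position 6: "us"
Bigrams = "pr", "re", "ev", "vi", "io", "ou", "us"


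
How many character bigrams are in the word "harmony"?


Word: "harmony" (length 7)
Number of 2-grams = length - 2 + 1 = 7 - 2 + 1
= 6


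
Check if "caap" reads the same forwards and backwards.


Word: "caap"
Reversed: "paac"
Forward == Backward? caap != paac
Palindrome = No


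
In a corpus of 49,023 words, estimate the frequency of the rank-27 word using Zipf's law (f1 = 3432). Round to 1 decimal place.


Zipf's law: f(r) = f(1) / r
f(1) = 3432
f(27) = 3432 / 27
= 127.1 occurrences


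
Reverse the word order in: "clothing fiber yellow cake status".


Original: "clothing fiber yellow cake status"
Words (1..n): clothing | fiber | yellow | cake | status
Reversed (n..1): status | cake | yellow | fiber | clothing
Result = "status cake yellow fiber clothing"


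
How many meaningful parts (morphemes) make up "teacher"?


Word: "teacher"
Morphemes: teach + -er
Each morpheme carries meaning
= 2 morphemes


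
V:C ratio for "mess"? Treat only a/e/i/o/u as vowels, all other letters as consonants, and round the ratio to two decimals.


Word: "mess"
Vowels (a,e,i,o,u): 1
Consonants: 3
Ratio = 1/3
= 0.33


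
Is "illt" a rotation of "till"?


Word: "till", Candidate: "illt"
Method: check if candidate is substring of word+word
"tilltill" contains "illt"? Yes
Is rotation = Yes


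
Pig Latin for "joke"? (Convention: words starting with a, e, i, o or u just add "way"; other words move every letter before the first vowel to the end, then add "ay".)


Word: "joke"
Starts with consonant(s) → move to end, add 'ay'
Consonant cluster: "j"
Pig Latin = "okejay"


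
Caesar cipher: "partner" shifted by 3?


Word: "partner"
Shift: 3
Each letter → (letter + shift) mod 26:
  'p' (15) + 3 = 18 → 's'
  'a' (0) + 3 = 3 → 'd'
  'r' (17) + 3 = 20 → 'u'
  't' (19) + 3 = 22 → 'w'
  'n' (13) + 3 = 16 → 'q'
  'e' (4) + 3 = 7 → 'h'
  'r' (17) + 3 = 20 → 'u'
Result = "sduwqhu"


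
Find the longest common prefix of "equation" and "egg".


Word 1: "equation"
Word 2: "egg"
Comparing from start:
  Pos 0: 'e' == 'e'
  Pos 1: 'q' != 'g' (stop)
LCP = "e" (length 1)


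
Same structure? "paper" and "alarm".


Pattern of "paper": [0, 1, 0, 2, 3]
Pattern of "alarm": [0, 1, 0, 2, 3]
Patterns match
Same pattern = Yes


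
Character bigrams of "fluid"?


Word: "fluid" (length 5)
Number of bigrams = 5 - 2 + 1 = 4
  Position 0: "fl"
  Position 1: "lu"
  Position 2: "ui"
  Position 3: "id"
Bigrams = "fl", "lu", "ui", "id"


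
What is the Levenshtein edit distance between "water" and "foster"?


Word 1: "water" (length 5)
Word 2: "foster" (length 6)
One optimal edit sequence (insert/delete/substitute each cost 1):
  1. insert 'f'  (+1)
  2. substitute 'w' -> 'o'  (+1)
  3. substitute 'a' -> 's'  (+1)
  4. keep 't'
  5. keep 'e'
  6. keep 'r'
Total edit operations: 3
Edit distance = 3


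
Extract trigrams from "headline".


Word: "headline" (length 8)
Number of trigrams = 8 - 3 + 1 = 6
  Position 0: "hea"
  Position 1: "ead"
  Position 2: "adl"
  Position 3: "dli"
  Position 4: "lin"
  Position 5: "ine"
Trigrams = "hea", "ead", "adl", "dli", "lin", "ine"


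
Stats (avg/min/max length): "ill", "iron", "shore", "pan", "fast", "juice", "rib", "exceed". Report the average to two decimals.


Lengths: "ill"=3, "iron"=4, "shore"=5, "pan"=3, "fast"=4, "juice"=5, "rib"=3, "exceed"=6
Sum = 33, Count = 8
Average = 33/8 = 4.13
= avg=4.13, min=3, max=6


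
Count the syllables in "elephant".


Word: "elephant"
Syllable breakdown: el · e · phant
Counting: 3 parts
= 3 syllables


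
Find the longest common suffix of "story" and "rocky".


Word 1: "story"
Word 2: "rocky"
Comparing from end:
  Pos -1: 'y' == 'y'
  Pos -2: 'r' != 'k' (stop)
LCS = "y" (length 1)


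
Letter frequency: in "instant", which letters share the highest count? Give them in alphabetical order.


Word: "instant"
Letter counts:
  'a': 1
  'i': 1
  'n': 2
  's': 1
  't': 2
Maximum count = 2
Most frequent = 'n', 't' (2 times each)


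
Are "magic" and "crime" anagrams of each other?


Word 1: "magic" → sorted: acgim
Word 2: "crime" → sorted: ceimr
Same letters? acgim != ceimr
Anagram = No


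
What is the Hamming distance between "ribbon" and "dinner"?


Comparing character by character (same length = 6):
  Pos 0: 'r' vs 'd' !=
  Pos 1: 'i' vs 'i' =
  Pos 2: 'b' vs 'n' !=
  Pos 3: 'b' vs 'n' !=
  Pos 4: 'o' vs 'e' !=
  Pos 5: 'n' vs 'r' !=
Hamming distance = 5


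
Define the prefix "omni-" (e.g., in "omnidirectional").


Prefix: omni-
As in: omnidirectional -> omni- + directional
Meaning = all


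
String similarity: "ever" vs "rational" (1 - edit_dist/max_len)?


Word 1: "ever" (length 4)
Word 2: "rational" (length 8)
One optimal edit sequence:
  1. insert 'r'  (+1)
  2. insert 'a'  (+1)
  3. insert 't'  (+1)
  4. insert 'i'  (+1)
  5. substitute 'e' -> 'o'  (+1)
  6. substitute 'v' -> 'n'  (+1)
  7. substitute 'e' -> 'a'  (+1)
  8. substitute 'r' -> 'l'  (+1)
Edit distance = 8
Max length = max(4, 8) = 8
Similarity = 1 - 8/8
= 0.0000


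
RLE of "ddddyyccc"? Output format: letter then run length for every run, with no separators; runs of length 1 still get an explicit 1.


String: "ddddyyccc"
Scanning for consecutive runs:
  'd' x 4
  'y' x 2
  'c' x 3
RLE = "d4y2c3"


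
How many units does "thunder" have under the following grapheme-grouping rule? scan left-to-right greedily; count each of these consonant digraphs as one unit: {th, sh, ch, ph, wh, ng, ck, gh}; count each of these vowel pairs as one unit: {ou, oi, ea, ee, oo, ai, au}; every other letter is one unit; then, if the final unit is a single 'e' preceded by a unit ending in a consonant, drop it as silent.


Word: "thunder" (7 letters)
Left-to-right scan:
  1. 'th' (digraph)
  2. 'u' (letter)
  3. 'n' (letter)
  4. 'd' (letter)
  5. 'e' (letter)
  6. 'r' (letter)
Units from scan: 6
Sound units = 6 units


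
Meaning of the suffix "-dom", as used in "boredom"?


Suffix: -dom
As in: boredom -> bore + -dom
Meaning = state / realm


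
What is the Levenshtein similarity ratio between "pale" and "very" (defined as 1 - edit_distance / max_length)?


Word 1: "pale" (length 4)
Word 2: "very" (length 4)
One optimal edit sequence:
  1. substitute 'p' -> 'v'  (+1)
  2. substitute 'a' -> 'e'  (+1)
  3. substitute 'l' -> 'r'  (+1)
  4. substitute 'e' -> 'y'  (+1)
Edit distance = 4
Max length = max(4, 4) = 4
Similarity = 1 - 4/4
= 0.0000


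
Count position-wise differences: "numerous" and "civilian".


Comparing character by character (same length = 8):
  Pos 0: 'n' vs 'c' !=
  Pos 1: 'u' vs 'i' !=
  Pos 2: 'm' vs 'v' !=
  Pos 3: 'e' vs 'i' !=
  Pos 4: 'r' vs 'l' !=
  Pos 5: 'o' vs 'i' !=
  Pos 6: 'u' vs 'a' !=
  Pos 7: 's' vs 'n' !=
Hamming distance = 8


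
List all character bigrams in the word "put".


Word: "put" (length 3)
Number of bigrams = 3 - 2 + 1 = 2
  Position 0: "pu"
  Position 1: "ut"
Bigrams = "pu", "ut"


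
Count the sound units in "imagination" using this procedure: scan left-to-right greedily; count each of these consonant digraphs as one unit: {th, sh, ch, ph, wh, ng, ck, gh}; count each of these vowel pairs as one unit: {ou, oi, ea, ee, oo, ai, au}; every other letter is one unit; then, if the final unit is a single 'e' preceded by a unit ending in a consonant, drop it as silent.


Word: "imagination" (11 letters)
Left-to-right scan:
  (1) 'i' (letter)
  (2) 'm' (letter)
  (3) 'a' (letter)
  (4) 'g' (letter)
  (5) 'i' (letter)
  (6) 'n' (letter)
  (7) 'a' (letter)
  (8) 't' (letter)
  (9) 'i' (letter)
  (10) 'o' (letter)
  (11) 'n' (letter)
Units from scan: 11
Sound units = 11 units


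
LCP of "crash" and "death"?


Word 1: "crash"
Word 2: "death"
Comparing from start:
  Pos 0: 'c' != 'd' (stop)
LCP = "" (length 0)


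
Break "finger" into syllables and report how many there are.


Word: "finger"
Syllable breakdown: fin | ger
Counting: 2 parts
= 2 syllables


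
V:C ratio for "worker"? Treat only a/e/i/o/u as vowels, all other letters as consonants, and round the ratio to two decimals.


Word: "worker"
Vowels (a,e,i,o,u): 2
Consonants: 4
Ratio = 2/4
= 0.50


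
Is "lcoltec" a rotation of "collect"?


Word: "collect", Candidate: "lcoltec"
Method: check if candidate is substring of word+word
"collectcollect" contains "lcoltec"? No
Is rotation = No


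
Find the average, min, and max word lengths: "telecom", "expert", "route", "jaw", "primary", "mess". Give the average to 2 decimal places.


Lengths: "telecom"=7, "expert"=6, "route"=5, "jaw"=3, "primary"=7, "mess"=4
Sum = 32, Count = 6
Average = 32/6 = 5.33
= avg=5.33, min=3, max=7


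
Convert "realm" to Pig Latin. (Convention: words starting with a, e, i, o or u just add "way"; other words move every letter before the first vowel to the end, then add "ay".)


Word: "realm"
Starts with consonant(s) → move to end, add 'ay'
Consonant cluster: "r"
Pig Latin = "ealmray"


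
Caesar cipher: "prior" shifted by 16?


Word: "prior"
Shift: 16
Each letter → (letter + shift) mod 26:
  'p' (15) + 16 = 5 → 'f'
  'r' (17) + 16 = 7 → 'h'
  'i' (8) + 16 = 24 → 'y'
  'o' (14) + 16 = 4 → 'e'
  'r' (17) + 16 = 7 → 'h'
Result = "fhyeh"


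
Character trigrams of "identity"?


Word: "identity" (length 8)
Number of trigrams = 8 - 3 + 1 = 6
  Position 0: "ide"
  Position 1: "den"
  Position 2: "ent"
  Position 3: "nti"
  Position 4: "tit"
  Position 5: "ity"
Trigrams = "ide", "den", "ent", "nti", "tit", "ity"


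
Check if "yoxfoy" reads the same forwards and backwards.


Word: "yoxfoy"
Reversed: "yofxoy"
Forward == Backward? yoxfoy != yofxoy
Palindrome = No


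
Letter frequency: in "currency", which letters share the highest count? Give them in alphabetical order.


Word: "currency"
Letter counts:
  'c': 2
  'e': 1
  'n': 1
  'r': 2
  'u': 1
  'y': 1
Maximum count = 2
Most frequent = 'c', 'r' (2 times each)


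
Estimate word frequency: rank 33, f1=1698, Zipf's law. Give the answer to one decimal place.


Zipf's law: f(r) = f(1) / r
f(1) = 1698
f(33) = 1698 / 33
= 51.5 occurrences


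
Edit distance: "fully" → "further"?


Word 1: "fully" (length 5)
Word 2: "further" (length 7)
One optimal edit sequence (insert/delete/substitute each cost 1):
  1. keep 'f'
  2. keep 'u'
  3. insert 'r'  (+1)
  4. insert 't'  (+1)
  5. substitute 'l' -> 'h'  (+1)
  6. substitute 'l' -> 'e'  (+1)
  7. substitute 'y' -> 'r'  (+1)
Total edit operations: 5
Edit distance = 5


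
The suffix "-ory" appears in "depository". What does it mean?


Suffix: -ory
As in: depository -> deposit + -ory
Meaning = relating to / place for


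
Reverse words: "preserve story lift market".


Original: "preserve story lift market"
Words (1..n): preserve | story | lift | market
Reversed (n..1): market | lift | story | preserve
Result = "market lift story preserve"


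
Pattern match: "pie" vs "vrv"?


Pattern of "pie": [0, 1, 2]
Pattern of "vrv": [0, 1, 0]
Patterns do not match
Same pattern = No


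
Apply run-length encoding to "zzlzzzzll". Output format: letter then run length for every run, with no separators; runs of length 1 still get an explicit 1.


String: "zzlzzzzll"
Scanning for consecutive runs:
  'z' x 2
  'l' x 1
  'z' x 4
  'l' x 2
RLE = "z2l1z4l2"


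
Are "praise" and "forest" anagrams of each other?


Word 1: "praise" → sorted: aeiprs
Word 2: "forest" → sorted: eforst
Same letters? aeiprs != eforst
Anagram = No


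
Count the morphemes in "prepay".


Word: "prepay"
Morphemes: pre- | pay
Each morpheme carries meaning
= 2 morphemes


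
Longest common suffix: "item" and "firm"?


Word 1: "item"
Word 2: "firm"
Comparing from end:
  Pos -1: 'm' == 'm'
  Pos -2: 'e' != 'r' (stop)
LCS = "m" (length 1)


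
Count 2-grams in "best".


Word: "best" (length 4)
Number of 2-grams = length - 2 + 1 = 4 - 2 + 1
= 3


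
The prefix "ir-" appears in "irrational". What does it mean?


Prefix: ir-
Example: irrational (ir- + rational)
Meaning = not


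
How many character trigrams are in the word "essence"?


Word: "essence" (length 7)
Number of 3-grams = length - 3 + 1 = 7 - 3 + 1
= 5


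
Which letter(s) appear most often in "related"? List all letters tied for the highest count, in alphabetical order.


Word: "related"
Letter counts:
  'a': 1
  'd': 1
  'e': 2
  'l': 1
  'r': 1
  't': 1
Maximum count = 2
Most frequent = 'e' (2 times each)


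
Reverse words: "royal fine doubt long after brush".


Original: "royal fine doubt long after brush"
Words (1..n): royal | fine | doubt | long | after | brush
Reversed (n..1): brush | after | long | doubt | fine | royal
Result = "brush after long doubt fine royal"


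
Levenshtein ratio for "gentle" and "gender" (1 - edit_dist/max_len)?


Word 1: "gentle" (length 6)
Word 2: "gender" (length 6)
One optimal edit sequence:
  1. keep 'g'
  2. keep 'e'
  3. keep 'n'
  4. substitute 't' -> 'd'  (+1)
  5. substitute 'l' -> 'e'  (+1)
  6. substitute 'e' -> 'r'  (+1)
Edit distance = 3
Max length = max(6, 6) = 6
Similarity = 1 - 3/6
= 0.5000


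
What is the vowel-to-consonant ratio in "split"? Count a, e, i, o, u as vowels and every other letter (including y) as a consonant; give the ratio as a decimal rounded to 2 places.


Word: "split"
Vowels (a,e,i,o,u): 1
Consonants: 4
Ratio = 1/4
= 0.25


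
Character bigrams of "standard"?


Word: "standard" (length 8)
Number of bigrams = 8 - 2 + 1 = 7
  Position 0: "st"
  Position 1: "ta"
  Position 2: "an"
  Position 3: "nd"
  Position 4: "da"
  Position 5: "ar"
  Position 6: "rd"
Bigrams = "st", "ta", "an", "nd", "da", "ar", "rd"
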